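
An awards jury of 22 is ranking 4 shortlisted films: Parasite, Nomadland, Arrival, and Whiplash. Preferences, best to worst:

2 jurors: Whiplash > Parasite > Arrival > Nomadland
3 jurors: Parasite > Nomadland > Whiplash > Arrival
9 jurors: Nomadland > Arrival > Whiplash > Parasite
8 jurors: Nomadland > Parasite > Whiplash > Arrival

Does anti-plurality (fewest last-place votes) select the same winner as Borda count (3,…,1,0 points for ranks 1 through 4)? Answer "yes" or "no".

no

Anti-plurality — last-place votes: Parasite 9, Nomadland 2, Arrival 11, Whiplash 0. Winner: Whiplash.
Borda — scores: Parasite 29, Nomadland 57, Arrival 20, Whiplash 26. Winner: Nomadland.
The two methods disagree.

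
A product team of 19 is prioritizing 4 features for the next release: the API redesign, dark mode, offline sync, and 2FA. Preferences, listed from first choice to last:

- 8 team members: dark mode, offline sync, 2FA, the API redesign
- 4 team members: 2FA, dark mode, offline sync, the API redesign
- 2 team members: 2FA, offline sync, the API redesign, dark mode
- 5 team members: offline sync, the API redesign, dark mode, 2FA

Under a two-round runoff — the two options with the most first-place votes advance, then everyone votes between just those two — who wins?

Round 1 first-place votes: the API redesign 0, dark mode 8, offline sync 5, 2FA 6.
dark mode and 2FA advance.
Runoff: dark mode is preferred to 2FA by 13 voters; 2FA by 6.
dark mode wins the runoff.

dark mode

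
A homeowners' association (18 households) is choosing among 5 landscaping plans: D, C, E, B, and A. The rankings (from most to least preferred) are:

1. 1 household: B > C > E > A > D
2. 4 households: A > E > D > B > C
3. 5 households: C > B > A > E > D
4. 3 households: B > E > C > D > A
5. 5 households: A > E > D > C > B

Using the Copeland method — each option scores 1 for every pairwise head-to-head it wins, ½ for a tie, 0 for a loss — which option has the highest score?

A

D: ties C and B; loses to E and A → score 1.
C: beats B; ties D and A; loses to E → score 2.
E: beats D and C; ties B; loses to A → score 2.5.
B: ties D, E, and A; loses to C → score 1.5.
A: beats D and E; ties C and B → score 3.
A has the best pairwise record.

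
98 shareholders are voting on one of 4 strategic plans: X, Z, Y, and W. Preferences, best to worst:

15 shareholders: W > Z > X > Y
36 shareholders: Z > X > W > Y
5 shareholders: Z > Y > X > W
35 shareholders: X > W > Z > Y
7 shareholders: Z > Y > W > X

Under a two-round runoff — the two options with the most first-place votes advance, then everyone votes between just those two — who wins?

Z

Round 1 first-place votes: X 35, Z 48, Y 0, W 15.
Z and X advance.
Runoff: Z is preferred to X by 63 voters; X by 35.
Z wins the runoff.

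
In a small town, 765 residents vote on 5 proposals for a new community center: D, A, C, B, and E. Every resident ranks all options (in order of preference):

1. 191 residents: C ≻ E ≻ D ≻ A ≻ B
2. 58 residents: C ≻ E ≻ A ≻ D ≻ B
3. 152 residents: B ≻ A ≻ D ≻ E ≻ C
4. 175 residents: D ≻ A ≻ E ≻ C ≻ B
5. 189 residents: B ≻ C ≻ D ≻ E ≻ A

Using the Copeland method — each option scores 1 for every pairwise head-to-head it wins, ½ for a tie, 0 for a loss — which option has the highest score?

D: beats A, B, and E; loses to C → score 3.
A: beats B; loses to D, C, and E → score 1.
C: beats D, A, B, and E → score 4.
B: loses to D, A, C, and E → score 0.
E: beats A and B; loses to D and C → score 2.
C has the best pairwise record.

C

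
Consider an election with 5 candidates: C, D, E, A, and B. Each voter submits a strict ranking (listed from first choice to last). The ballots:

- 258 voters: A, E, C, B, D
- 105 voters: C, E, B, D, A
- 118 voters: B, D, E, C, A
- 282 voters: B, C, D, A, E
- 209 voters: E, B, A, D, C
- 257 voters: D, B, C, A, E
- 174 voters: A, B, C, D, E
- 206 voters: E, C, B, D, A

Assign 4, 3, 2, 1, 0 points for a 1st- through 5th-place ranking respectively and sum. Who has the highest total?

C: 258·2 + 105·4 + 118·1 + 282·3 + 209·0 + 257·2 + 174·2 + 206·3 = 3380
D: 258·0 + 105·1 + 118·3 + 282·2 + 209·1 + 257·4 + 174·1 + 206·1 = 2640
E: 258·3 + 105·3 + 118·2 + 282·0 + 209·4 + 257·0 + 174·0 + 206·4 = 2985
A: 258·4 + 105·0 + 118·0 + 282·1 + 209·2 + 257·1 + 174·4 + 206·0 = 2685
B: 258·1 + 105·2 + 118·4 + 282·4 + 209·3 + 257·3 + 174·3 + 206·2 = 4400
B has the highest Borda score (4400).

B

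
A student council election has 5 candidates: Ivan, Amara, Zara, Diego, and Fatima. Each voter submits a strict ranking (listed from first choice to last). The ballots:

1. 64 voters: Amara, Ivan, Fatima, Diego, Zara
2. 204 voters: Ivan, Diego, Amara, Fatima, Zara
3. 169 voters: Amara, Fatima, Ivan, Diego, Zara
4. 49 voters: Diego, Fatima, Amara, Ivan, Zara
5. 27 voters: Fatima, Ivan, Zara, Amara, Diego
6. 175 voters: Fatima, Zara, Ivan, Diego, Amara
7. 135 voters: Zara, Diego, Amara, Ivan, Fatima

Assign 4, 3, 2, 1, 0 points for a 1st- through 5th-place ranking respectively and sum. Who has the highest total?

Ivan

Ivan: 64·3 + 204·4 + 169·2 + 49·1 + 27·3 + 175·2 + 135·1 = 1961
Amara: 64·4 + 204·2 + 169·4 + 49·2 + 27·1 + 175·0 + 135·2 = 1735
Zara: 64·0 + 204·0 + 169·0 + 49·0 + 27·2 + 175·3 + 135·4 = 1119
Diego: 64·1 + 204·3 + 169·1 + 49·4 + 27·0 + 175·1 + 135·3 = 1621
Fatima: 64·2 + 204·1 + 169·3 + 49·3 + 27·4 + 175·4 + 135·0 = 1794
Ivan has the highest Borda score (1961).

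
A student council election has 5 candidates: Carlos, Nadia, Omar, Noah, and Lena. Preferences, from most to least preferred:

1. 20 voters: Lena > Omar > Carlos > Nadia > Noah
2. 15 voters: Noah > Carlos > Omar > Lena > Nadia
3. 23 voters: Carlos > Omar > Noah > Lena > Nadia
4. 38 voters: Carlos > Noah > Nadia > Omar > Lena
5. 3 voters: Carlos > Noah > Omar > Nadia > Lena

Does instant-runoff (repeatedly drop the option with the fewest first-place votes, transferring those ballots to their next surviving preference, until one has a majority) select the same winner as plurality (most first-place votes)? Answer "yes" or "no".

Instant-runoff — R1 Carlos 64, Nadia 0, Omar 0, Noah 15, Lena 20 (Carlos winner). Winner: Carlos.
Plurality — first-place votes: Carlos 64, Nadia 0, Omar 0, Noah 15, Lena 20. Winner: Carlos.
The two methods agree.

yes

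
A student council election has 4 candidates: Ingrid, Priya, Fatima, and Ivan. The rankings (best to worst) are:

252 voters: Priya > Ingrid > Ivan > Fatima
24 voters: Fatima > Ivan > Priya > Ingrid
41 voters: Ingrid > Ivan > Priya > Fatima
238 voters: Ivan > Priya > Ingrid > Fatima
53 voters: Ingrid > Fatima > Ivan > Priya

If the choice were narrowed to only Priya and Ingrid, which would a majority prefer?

Voters preferring Priya to Ingrid: 514; preferring Ingrid to Priya: 94.
Priya wins the head-to-head.

Priya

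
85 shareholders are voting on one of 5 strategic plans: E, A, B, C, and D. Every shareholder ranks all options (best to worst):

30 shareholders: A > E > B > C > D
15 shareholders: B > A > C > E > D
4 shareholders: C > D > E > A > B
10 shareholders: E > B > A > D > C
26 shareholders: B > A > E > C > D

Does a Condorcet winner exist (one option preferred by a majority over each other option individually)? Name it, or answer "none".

none

Checking pairwise contests:
A beats E 71–14.
B beats A 51–34.
E beats B 44–41.
E beats C 66–19.
E beats D 81–4.
Every option loses at least one head-to-head, so there is no Condorcet winner.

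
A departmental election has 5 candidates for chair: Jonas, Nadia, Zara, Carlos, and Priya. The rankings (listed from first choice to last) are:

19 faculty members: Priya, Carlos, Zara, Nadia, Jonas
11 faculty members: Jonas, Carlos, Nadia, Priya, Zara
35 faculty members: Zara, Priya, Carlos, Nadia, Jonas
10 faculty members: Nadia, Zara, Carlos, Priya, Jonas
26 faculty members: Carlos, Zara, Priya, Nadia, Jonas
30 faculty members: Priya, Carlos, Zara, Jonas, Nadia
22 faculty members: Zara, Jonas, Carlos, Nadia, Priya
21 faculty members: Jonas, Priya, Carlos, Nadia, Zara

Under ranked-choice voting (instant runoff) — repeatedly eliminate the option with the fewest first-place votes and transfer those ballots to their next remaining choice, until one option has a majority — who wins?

Round 1: Jonas 32, Nadia 10, Zara 57, Carlos 26, Priya 49. Eliminate Nadia.
Round 2: Jonas 32, Zara 67, Carlos 26, Priya 49. Eliminate Carlos.
Round 3: Jonas 32, Zara 93, Priya 49. Zara has a majority.

Zara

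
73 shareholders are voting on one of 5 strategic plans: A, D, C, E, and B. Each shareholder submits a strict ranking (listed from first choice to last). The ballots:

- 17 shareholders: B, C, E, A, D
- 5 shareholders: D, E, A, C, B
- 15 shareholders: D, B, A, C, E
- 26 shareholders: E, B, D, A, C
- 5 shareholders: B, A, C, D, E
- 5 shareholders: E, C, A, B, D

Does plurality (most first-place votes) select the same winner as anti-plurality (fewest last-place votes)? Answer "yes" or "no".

Plurality — first-place votes: A 0, D 20, C 0, E 31, B 22. Winner: E.
Anti-plurality — last-place votes: A 0, D 22, C 26, E 20, B 5. Winner: A.
The two methods disagree.

no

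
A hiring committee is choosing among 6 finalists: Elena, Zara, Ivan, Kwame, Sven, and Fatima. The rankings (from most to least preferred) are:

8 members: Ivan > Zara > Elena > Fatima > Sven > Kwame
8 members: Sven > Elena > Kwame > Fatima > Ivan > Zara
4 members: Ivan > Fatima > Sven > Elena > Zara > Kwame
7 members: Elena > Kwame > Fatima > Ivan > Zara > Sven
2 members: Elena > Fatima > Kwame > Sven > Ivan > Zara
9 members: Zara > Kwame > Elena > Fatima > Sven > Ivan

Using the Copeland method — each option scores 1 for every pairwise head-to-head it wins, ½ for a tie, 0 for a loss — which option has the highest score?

Elena: beats Zara, Ivan, Kwame, Sven, and Fatima → score 5.
Zara: beats Kwame and Sven; loses to Elena, Ivan, and Fatima → score 2.
Ivan: beats Zara; ties Sven; loses to Elena, Kwame, and Fatima → score 1.5.
Kwame: beats Ivan and Fatima; loses to Elena, Zara, and Sven → score 2.
Sven: beats Kwame; ties Ivan; loses to Elena, Zara, and Fatima → score 1.5.
Fatima: beats Zara, Ivan, and Sven; loses to Elena and Kwame → score 3.
Elena has the best pairwise record.

Elena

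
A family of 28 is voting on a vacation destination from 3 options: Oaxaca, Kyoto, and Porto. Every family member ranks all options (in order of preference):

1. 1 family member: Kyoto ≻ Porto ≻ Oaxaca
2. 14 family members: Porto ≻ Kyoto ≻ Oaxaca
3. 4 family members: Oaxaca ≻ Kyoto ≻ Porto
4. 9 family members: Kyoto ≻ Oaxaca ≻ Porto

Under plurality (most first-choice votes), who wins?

First-place votes: Oaxaca 4, Kyoto 10, Porto 14.
Porto has the most first-place votes.

Porto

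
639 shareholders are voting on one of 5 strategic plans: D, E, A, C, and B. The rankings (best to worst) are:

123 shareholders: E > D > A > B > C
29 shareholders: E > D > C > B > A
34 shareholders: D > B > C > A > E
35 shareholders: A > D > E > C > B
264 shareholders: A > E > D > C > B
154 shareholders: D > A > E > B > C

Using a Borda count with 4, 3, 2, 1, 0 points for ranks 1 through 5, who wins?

D: 123·3 + 29·3 + 34·4 + 35·3 + 264·2 + 154·4 = 1841
E: 123·4 + 29·4 + 34·0 + 35·2 + 264·3 + 154·2 = 1778
A: 123·2 + 29·0 + 34·1 + 35·4 + 264·4 + 154·3 = 1938
C: 123·0 + 29·2 + 34·2 + 35·1 + 264·1 + 154·0 = 425
B: 123·1 + 29·1 + 34·3 + 35·0 + 264·0 + 154·1 = 408
A has the highest Borda score (1938).

A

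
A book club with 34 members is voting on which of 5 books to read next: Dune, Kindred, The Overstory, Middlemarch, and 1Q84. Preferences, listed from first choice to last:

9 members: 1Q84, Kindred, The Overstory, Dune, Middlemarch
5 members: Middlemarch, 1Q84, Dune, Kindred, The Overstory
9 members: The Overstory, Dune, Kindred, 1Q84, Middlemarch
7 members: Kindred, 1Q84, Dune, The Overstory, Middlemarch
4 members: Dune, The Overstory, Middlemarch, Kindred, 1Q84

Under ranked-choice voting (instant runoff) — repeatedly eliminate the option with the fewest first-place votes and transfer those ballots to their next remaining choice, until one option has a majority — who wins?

1Q84

Round 1: Dune 4, Kindred 7, The Overstory 9, Middlemarch 5, 1Q84 9. Eliminate Dune.
Round 2: Kindred 7, The Overstory 13, Middlemarch 5, 1Q84 9. Eliminate Middlemarch.
Round 3: Kindred 7, The Overstory 13, 1Q84 14. Eliminate Kindred.
Round 4: The Overstory 13, 1Q84 21. 1Q84 has a majority.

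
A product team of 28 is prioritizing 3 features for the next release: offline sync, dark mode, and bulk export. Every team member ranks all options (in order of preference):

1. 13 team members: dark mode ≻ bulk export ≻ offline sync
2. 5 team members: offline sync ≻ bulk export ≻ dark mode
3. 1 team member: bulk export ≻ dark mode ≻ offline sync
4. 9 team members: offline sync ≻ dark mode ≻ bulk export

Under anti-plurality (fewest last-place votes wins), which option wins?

dark mode

Last-place votes: offline sync 14, dark mode 5, bulk export 9.
dark mode is ranked last by the fewest voters, so dark mode wins.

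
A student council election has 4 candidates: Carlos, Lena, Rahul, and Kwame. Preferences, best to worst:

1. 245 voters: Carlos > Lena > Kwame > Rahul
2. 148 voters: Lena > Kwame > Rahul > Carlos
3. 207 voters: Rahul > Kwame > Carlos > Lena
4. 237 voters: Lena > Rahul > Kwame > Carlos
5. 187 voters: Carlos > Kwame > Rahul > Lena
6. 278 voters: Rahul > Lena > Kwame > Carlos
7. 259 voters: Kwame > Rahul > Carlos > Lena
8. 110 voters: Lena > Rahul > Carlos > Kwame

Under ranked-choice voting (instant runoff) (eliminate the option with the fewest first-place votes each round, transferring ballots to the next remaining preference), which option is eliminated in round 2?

Round 1: Carlos 432, Lena 495, Rahul 485, Kwame 259. Eliminate Kwame.
Round 2: Carlos 432, Lena 495, Rahul 744. Eliminate Carlos.

Carlos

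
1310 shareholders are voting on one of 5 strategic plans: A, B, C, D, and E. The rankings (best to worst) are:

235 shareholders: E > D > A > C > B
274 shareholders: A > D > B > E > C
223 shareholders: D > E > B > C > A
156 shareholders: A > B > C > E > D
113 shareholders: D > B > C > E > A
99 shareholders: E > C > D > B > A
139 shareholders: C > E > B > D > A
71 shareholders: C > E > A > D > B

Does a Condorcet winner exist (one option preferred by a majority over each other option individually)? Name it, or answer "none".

E

E vs A: 880–430 for E.
E vs B: 767–543 for E.
E vs C: 831–479 for E.
E vs D: 700–610 for E.
E beats every other option head-to-head.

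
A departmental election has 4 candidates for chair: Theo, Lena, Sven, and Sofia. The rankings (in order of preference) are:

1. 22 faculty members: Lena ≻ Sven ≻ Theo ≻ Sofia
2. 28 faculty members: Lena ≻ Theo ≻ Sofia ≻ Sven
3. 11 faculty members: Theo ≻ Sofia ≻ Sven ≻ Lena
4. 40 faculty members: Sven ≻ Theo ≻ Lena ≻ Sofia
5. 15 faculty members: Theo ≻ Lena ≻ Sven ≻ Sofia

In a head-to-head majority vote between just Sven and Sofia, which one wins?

Sven

Voters preferring Sven to Sofia: 77; preferring Sofia to Sven: 39.
Sven wins the head-to-head.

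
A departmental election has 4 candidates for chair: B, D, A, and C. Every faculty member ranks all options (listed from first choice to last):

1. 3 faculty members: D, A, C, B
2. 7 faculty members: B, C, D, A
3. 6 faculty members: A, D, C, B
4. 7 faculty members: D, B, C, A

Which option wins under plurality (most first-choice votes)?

First-place votes: B 7, D 10, A 6, C 0.
D has the most first-place votes.

D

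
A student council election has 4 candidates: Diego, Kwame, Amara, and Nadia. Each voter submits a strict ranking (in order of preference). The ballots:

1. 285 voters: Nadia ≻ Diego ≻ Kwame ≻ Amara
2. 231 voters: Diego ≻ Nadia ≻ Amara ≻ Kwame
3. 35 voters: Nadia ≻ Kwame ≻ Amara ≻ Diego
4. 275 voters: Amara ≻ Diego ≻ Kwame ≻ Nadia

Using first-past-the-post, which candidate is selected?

First-place votes: Diego 231, Kwame 0, Amara 275, Nadia 320.
Nadia has the most first-place votes.

Nadia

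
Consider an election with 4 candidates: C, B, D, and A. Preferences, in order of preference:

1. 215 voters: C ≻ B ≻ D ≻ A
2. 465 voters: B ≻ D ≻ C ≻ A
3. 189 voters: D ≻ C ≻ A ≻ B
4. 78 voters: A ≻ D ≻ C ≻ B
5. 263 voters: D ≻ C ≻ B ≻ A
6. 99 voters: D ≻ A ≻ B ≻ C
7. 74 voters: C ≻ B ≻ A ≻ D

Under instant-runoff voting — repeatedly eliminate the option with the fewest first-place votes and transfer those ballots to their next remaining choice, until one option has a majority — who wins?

B

Round 1: C 289, B 465, D 551, A 78. Eliminate A.
Round 2: C 289, B 465, D 629. Eliminate C.
Round 3: B 754, D 629. B has a majority.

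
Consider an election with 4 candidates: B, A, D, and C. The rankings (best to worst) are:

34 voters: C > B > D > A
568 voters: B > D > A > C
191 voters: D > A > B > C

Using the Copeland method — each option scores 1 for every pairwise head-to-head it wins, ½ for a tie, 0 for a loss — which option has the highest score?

B

B: beats A, D, and C → score 3.
A: beats C; loses to B and D → score 1.
D: beats A and C; loses to B → score 2.
C: loses to B, A, and D → score 0.
B has the best pairwise record.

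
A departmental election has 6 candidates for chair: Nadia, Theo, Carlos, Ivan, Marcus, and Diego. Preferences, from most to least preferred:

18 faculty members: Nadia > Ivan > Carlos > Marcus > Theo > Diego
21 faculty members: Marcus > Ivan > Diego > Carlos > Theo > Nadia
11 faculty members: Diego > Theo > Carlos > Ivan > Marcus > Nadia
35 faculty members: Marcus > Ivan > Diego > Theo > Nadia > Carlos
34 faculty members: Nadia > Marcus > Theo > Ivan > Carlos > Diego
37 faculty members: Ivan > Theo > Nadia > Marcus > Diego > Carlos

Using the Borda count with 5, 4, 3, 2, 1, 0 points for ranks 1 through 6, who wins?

Nadia: 18·5 + 21·0 + 11·0 + 35·1 + 34·5 + 37·3 = 406
Theo: 18·1 + 21·1 + 11·4 + 35·2 + 34·3 + 37·4 = 403
Carlos: 18·3 + 21·2 + 11·3 + 35·0 + 34·1 + 37·0 = 163
Ivan: 18·4 + 21·4 + 11·2 + 35·4 + 34·2 + 37·5 = 571
Marcus: 18·2 + 21·5 + 11·1 + 35·5 + 34·4 + 37·2 = 537
Diego: 18·0 + 21·3 + 11·5 + 35·3 + 34·0 + 37·1 = 260
Ivan has the highest Borda score (571).

Ivan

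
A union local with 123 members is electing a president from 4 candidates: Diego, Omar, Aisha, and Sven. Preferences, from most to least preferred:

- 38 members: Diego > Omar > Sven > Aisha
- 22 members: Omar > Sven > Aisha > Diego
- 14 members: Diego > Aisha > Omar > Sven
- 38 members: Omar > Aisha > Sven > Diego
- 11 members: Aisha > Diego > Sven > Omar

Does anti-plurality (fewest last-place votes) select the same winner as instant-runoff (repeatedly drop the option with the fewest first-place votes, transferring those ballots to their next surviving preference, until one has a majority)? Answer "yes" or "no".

Anti-plurality — last-place votes: Diego 60, Omar 11, Aisha 38, Sven 14. Winner: Omar.
Instant-runoff — R1 Diego 52, Omar 60, Aisha 11, Sven 0 (Sven out); R2 Diego 52, Omar 60, Aisha 11 (Aisha out); R3 Diego 63, Omar 60 (Diego winner). Winner: Diego.
The two methods disagree.

no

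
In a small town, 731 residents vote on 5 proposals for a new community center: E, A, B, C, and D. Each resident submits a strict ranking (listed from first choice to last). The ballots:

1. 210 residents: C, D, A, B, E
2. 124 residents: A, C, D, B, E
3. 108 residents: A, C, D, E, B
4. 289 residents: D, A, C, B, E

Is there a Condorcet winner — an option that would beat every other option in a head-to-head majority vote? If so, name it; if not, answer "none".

Checking pairwise contests:
A beats E 731–0.
D beats A 499–232.
A beats B 731–0.
A beats C 521–210.
C beats D 442–289.
Every option loses at least one head-to-head, so there is no Condorcet winner.

none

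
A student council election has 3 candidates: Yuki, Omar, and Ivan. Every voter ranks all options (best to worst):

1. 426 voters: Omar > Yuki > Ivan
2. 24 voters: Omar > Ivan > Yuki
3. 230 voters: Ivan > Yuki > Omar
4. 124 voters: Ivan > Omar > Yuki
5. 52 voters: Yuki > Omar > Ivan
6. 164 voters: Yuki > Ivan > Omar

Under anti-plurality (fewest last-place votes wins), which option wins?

Last-place votes: Yuki 148, Omar 394, Ivan 478.
Yuki is ranked last by the fewest voters, so Yuki wins.

Yuki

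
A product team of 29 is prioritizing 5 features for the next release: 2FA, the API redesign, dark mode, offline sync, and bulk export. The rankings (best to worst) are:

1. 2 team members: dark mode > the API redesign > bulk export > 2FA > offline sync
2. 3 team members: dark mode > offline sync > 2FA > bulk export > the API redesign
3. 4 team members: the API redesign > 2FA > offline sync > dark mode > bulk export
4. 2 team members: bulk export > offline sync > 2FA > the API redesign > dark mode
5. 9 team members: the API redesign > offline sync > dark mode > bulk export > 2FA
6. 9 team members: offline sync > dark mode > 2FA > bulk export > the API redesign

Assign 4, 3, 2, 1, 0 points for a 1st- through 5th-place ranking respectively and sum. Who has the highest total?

offline sync

2FA: 2·1 + 3·2 + 4·3 + 2·2 + 9·0 + 9·2 = 42
the API redesign: 2·3 + 3·0 + 4·4 + 2·1 + 9·4 + 9·0 = 60
dark mode: 2·4 + 3·4 + 4·1 + 2·0 + 9·2 + 9·3 = 69
offline sync: 2·0 + 3·3 + 4·2 + 2·3 + 9·3 + 9·4 = 86
bulk export: 2·2 + 3·1 + 4·0 + 2·4 + 9·1 + 9·1 = 33
offline sync has the highest Borda score (86).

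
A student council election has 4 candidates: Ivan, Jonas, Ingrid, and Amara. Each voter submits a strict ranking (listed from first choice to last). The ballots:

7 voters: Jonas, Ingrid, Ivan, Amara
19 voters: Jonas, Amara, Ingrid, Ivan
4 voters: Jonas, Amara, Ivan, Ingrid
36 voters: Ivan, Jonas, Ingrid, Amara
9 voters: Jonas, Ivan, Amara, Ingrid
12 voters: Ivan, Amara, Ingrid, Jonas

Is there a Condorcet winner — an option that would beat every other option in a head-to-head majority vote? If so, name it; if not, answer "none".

Ivan vs Jonas: 48–39 for Ivan.
Ivan vs Ingrid: 61–26 for Ivan.
Ivan vs Amara: 64–23 for Ivan.
Ivan beats every other option head-to-head.

Ivan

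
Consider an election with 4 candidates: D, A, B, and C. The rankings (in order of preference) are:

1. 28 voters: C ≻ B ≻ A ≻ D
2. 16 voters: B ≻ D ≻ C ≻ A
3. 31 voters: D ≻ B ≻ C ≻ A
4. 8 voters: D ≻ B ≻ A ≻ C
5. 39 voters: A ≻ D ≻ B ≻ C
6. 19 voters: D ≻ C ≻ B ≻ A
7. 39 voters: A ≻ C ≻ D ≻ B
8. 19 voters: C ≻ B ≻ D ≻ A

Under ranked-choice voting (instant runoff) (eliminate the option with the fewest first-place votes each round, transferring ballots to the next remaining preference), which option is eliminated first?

Round 1: D 58, A 78, B 16, C 47. Eliminate B.

B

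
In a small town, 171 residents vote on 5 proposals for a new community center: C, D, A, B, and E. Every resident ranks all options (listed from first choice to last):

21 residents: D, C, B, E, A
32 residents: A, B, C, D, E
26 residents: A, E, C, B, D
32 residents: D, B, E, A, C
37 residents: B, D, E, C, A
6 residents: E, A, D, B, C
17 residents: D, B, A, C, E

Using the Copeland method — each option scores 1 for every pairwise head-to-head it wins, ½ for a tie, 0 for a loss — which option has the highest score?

B

C: loses to D, A, B, and E → score 0.
D: beats C, A, and E; loses to B → score 3.
A: beats C; loses to D, B, and E → score 1.
B: beats C, D, A, and E → score 4.
E: beats C and A; loses to D and B → score 2.
B has the best pairwise record.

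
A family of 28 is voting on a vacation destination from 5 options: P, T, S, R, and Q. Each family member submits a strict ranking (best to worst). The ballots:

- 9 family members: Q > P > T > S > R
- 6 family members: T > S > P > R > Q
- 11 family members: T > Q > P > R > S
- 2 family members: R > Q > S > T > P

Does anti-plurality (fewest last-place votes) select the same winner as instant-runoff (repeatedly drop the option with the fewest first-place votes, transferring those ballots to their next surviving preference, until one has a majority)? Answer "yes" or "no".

yes

Anti-plurality — last-place votes: P 2, T 0, S 11, R 9, Q 6. Winner: T.
Instant-runoff — R1 P 0, T 17, S 0, R 2, Q 9 (T winner). Winner: T.
The two methods agree.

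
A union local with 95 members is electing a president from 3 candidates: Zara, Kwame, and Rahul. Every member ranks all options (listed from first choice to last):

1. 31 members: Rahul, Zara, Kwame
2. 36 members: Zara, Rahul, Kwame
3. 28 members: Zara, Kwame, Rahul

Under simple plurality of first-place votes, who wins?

First-place votes: Zara 64, Kwame 0, Rahul 31.
Zara has the most first-place votes.

Zara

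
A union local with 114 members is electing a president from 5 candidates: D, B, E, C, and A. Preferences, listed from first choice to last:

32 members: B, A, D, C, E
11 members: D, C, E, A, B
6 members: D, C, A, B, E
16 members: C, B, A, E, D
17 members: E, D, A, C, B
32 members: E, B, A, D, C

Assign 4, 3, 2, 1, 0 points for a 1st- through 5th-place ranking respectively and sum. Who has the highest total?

B

D: 32·2 + 11·4 + 6·4 + 16·0 + 17·3 + 32·1 = 215
B: 32·4 + 11·0 + 6·1 + 16·3 + 17·0 + 32·3 = 278
E: 32·0 + 11·2 + 6·0 + 16·1 + 17·4 + 32·4 = 234
C: 32·1 + 11·3 + 6·3 + 16·4 + 17·1 + 32·0 = 164
A: 32·3 + 11·1 + 6·2 + 16·2 + 17·2 + 32·2 = 249
B has the highest Borda score (278).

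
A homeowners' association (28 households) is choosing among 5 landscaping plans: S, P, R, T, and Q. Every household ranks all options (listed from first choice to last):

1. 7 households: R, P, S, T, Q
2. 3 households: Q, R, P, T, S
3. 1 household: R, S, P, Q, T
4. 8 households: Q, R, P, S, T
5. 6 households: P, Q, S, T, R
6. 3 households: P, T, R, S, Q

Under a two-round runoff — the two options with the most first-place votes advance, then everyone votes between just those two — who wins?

Round 1 first-place votes: S 0, P 9, R 8, T 0, Q 11.
Q and P advance.
Runoff: Q is preferred to P by 11 voters; P by 17.
P wins the runoff.

P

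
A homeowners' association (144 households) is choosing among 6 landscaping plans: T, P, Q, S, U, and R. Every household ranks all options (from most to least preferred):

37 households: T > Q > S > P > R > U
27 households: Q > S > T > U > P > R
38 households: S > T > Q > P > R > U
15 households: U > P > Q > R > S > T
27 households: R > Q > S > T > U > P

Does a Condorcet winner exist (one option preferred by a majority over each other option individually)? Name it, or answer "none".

none

Checking pairwise contests:
S beats T 107–37.
T beats P 129–15.
T beats Q 75–69.
Q beats S 106–38.
T beats U 129–15.
T beats R 102–42.
Every option loses at least one head-to-head, so there is no Condorcet winner.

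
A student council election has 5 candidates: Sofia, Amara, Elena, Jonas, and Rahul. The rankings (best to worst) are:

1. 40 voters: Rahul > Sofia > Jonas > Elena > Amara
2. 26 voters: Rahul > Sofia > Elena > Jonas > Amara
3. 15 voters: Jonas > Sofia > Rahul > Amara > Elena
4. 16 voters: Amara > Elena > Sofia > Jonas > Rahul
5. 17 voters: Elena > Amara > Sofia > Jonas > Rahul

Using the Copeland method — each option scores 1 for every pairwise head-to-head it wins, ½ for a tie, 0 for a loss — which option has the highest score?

Rahul

Sofia: beats Amara, Elena, and Jonas; loses to Rahul → score 3.
Amara: loses to Sofia, Elena, Jonas, and Rahul → score 0.
Elena: beats Amara and Jonas; loses to Sofia and Rahul → score 2.
Jonas: beats Amara; loses to Sofia, Elena, and Rahul → score 1.
Rahul: beats Sofia, Amara, Elena, and Jonas → score 4.
Rahul has the best pairwise record.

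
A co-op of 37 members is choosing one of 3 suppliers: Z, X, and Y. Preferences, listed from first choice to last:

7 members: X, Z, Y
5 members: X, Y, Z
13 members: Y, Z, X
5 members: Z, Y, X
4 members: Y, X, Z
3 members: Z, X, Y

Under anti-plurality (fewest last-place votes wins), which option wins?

Last-place votes: Z 9, X 18, Y 10.
Z is ranked last by the fewest voters, so Z wins.

Z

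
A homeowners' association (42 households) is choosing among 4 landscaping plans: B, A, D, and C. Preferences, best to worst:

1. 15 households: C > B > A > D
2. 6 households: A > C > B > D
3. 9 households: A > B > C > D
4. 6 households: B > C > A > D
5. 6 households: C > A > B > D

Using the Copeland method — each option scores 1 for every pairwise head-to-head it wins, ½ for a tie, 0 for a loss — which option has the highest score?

B: beats D; ties A; loses to C → score 1.5.
A: beats D; ties B; loses to C → score 1.5.
D: loses to B, A, and C → score 0.
C: beats B, A, and D → score 3.
C has the best pairwise record.

C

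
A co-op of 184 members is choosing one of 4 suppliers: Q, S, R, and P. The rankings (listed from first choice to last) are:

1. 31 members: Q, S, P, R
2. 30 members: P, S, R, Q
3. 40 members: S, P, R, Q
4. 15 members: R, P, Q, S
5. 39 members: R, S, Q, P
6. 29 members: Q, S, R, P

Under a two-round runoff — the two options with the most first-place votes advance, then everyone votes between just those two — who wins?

R

Round 1 first-place votes: Q 60, S 40, R 54, P 30.
Q and R advance.
Runoff: Q is preferred to R by 60 voters; R by 124.
R wins the runoff.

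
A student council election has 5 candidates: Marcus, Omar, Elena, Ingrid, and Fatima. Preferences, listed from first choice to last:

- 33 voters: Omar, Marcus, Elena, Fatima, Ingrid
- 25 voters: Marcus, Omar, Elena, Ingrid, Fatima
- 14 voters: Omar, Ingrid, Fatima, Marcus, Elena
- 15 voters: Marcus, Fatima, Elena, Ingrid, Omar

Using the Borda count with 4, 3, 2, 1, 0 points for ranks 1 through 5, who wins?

Marcus: 33·3 + 25·4 + 14·1 + 15·4 = 273
Omar: 33·4 + 25·3 + 14·4 + 15·0 = 263
Elena: 33·2 + 25·2 + 14·0 + 15·2 = 146
Ingrid: 33·0 + 25·1 + 14·3 + 15·1 = 82
Fatima: 33·1 + 25·0 + 14·2 + 15·3 = 106
Marcus has the highest Borda score (273).

Marcus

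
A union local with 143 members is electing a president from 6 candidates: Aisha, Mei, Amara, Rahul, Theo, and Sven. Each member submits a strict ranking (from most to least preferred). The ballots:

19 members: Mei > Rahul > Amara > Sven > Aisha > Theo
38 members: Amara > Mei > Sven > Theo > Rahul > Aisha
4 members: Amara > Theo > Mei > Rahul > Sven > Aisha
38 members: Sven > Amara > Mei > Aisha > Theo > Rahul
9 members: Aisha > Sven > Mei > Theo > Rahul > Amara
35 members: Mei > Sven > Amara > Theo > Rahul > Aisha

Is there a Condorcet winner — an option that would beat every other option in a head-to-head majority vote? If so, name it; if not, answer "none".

none

Checking pairwise contests:
Mei beats Aisha 134–9.
Amara beats Mei 80–63.
Sven beats Amara 82–61.
Mei beats Rahul 143–0.
Mei beats Theo 139–4.
Mei beats Sven 96–47.
Every option loses at least one head-to-head, so there is no Condorcet winner.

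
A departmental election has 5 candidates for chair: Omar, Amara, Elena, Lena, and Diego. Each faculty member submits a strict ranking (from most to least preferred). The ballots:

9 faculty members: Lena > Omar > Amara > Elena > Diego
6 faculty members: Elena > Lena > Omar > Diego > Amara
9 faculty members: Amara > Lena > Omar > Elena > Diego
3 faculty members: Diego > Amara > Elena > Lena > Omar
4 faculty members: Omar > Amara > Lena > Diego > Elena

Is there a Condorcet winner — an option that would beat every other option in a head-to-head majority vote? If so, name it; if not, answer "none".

none

Checking pairwise contests:
Lena beats Omar 27–4.
Omar beats Amara 19–12.
Omar beats Elena 22–9.
Amara beats Lena 16–15.
Omar beats Diego 28–3.
Every option loses at least one head-to-head, so there is no Condorcet winner.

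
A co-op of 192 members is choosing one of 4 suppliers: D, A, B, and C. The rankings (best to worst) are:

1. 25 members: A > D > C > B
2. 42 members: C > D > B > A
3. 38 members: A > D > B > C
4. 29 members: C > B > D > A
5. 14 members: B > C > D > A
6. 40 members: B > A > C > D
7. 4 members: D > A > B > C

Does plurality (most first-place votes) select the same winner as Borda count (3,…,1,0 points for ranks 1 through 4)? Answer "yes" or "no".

Plurality — first-place votes: D 4, A 63, B 54, C 71. Winner: C.
Borda — scores: D 265, A 277, B 304, C 306. Winner: C.
The two methods agree.

yes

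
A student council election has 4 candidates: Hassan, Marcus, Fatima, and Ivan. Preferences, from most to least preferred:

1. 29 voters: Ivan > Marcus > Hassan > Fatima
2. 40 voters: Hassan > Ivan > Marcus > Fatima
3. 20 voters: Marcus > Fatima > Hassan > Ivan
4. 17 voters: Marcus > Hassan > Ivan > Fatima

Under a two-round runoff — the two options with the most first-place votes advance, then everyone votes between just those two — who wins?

Round 1 first-place votes: Hassan 40, Marcus 37, Fatima 0, Ivan 29.
Hassan and Marcus advance.
Runoff: Hassan is preferred to Marcus by 40 voters; Marcus by 66.
Marcus wins the runoff.

Marcus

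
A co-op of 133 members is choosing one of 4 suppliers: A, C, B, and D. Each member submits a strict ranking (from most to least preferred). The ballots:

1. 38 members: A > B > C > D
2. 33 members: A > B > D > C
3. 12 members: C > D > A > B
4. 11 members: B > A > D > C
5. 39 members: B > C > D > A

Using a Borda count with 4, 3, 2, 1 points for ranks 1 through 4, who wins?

A: 38·4 + 33·4 + 12·2 + 11·3 + 39·1 = 380
C: 38·2 + 33·1 + 12·4 + 11·1 + 39·3 = 285
B: 38·3 + 33·3 + 12·1 + 11·4 + 39·4 = 425
D: 38·1 + 33·2 + 12·3 + 11·2 + 39·2 = 240
B has the highest Borda score (425).

B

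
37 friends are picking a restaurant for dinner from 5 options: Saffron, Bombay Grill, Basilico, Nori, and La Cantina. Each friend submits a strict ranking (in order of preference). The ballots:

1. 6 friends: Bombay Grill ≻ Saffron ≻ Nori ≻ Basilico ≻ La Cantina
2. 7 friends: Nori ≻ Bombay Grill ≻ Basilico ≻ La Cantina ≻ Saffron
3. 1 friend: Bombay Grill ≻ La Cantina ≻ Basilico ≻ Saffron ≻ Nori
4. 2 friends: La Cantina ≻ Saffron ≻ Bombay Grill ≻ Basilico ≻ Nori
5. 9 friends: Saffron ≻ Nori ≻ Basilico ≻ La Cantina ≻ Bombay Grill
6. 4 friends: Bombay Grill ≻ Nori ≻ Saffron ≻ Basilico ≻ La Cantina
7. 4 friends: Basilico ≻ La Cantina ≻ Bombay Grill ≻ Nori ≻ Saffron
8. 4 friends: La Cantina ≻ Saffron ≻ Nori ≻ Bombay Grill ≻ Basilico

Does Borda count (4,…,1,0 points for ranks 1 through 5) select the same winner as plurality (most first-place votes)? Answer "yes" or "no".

Borda — scores: Saffron 81, Bombay Grill 81, Basilico 62, Nori 91, La Cantina 55. Winner: Nori.
Plurality — first-place votes: Saffron 9, Bombay Grill 11, Basilico 4, Nori 7, La Cantina 6. Winner: Bombay Grill.
The two methods disagree.

no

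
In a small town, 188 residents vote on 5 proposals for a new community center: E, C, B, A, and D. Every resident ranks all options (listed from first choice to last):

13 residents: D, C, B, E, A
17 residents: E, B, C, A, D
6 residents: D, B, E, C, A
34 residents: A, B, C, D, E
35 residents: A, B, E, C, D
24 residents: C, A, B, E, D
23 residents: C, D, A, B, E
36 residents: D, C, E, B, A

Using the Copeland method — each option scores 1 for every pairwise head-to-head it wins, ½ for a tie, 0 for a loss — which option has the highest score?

E: loses to C, B, A, and D → score 0.
C: beats E, B, A, and D → score 4.
B: beats E and D; loses to C and A → score 2.
A: beats E, B, and D; loses to C → score 3.
D: beats E; loses to C, B, and A → score 1.
C has the best pairwise record.

C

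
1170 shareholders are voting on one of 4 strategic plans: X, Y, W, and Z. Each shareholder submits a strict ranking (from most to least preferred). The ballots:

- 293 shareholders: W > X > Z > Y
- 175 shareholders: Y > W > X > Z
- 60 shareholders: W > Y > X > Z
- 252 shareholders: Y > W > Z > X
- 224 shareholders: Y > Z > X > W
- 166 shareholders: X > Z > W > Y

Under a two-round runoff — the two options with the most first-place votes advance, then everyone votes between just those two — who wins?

Y

Round 1 first-place votes: X 166, Y 651, W 353, Z 0.
Y and W advance.
Runoff: Y is preferred to W by 651 voters; W by 519.
Y wins the runoff.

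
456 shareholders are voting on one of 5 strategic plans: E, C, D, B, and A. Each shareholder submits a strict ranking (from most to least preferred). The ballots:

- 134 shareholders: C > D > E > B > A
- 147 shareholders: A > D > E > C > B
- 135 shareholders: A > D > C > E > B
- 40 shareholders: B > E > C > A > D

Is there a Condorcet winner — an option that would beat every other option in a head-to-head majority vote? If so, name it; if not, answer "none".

A vs E: 282–174 for A.
A vs C: 282–174 for A.
A vs D: 322–134 for A.
A vs B: 282–174 for A.
A beats every other option head-to-head.

A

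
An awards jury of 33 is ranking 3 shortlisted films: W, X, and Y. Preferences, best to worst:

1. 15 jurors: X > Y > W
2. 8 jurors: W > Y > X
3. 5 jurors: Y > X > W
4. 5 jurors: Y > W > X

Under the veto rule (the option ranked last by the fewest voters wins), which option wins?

Last-place votes: W 20, X 13, Y 0.
Y is ranked last by the fewest voters, so Y wins.

Y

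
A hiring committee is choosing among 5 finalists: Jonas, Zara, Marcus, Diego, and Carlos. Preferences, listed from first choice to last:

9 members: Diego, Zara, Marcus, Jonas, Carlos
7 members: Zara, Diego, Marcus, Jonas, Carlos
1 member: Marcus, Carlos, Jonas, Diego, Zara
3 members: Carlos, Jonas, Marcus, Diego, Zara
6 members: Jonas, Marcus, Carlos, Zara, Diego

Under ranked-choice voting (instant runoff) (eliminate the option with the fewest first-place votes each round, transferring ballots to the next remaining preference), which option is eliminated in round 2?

Round 1: Jonas 6, Zara 7, Marcus 1, Diego 9, Carlos 3. Eliminate Marcus.
Round 2: Jonas 6, Zara 7, Diego 9, Carlos 4. Eliminate Carlos.

Carlos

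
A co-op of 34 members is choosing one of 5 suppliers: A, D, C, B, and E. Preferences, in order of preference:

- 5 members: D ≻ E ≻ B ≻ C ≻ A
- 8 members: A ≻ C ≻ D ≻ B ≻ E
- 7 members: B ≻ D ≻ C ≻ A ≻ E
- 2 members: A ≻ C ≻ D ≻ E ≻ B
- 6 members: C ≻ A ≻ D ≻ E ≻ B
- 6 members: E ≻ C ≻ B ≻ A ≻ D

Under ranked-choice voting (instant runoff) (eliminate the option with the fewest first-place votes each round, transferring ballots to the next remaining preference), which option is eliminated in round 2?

C

Round 1: A 10, D 5, C 6, B 7, E 6. Eliminate D.
Round 2: A 10, C 6, B 7, E 11. Eliminate C.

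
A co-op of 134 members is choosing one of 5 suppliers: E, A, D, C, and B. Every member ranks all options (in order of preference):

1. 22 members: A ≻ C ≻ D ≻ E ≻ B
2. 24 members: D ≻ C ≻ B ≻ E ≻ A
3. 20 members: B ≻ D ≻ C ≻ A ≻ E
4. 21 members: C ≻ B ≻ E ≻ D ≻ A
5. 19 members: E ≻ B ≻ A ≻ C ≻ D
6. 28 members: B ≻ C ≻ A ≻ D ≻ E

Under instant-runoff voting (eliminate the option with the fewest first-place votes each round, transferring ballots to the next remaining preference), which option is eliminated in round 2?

Round 1: E 19, A 22, D 24, C 21, B 48. Eliminate E.
Round 2: A 22, D 24, C 21, B 67. Eliminate C.

C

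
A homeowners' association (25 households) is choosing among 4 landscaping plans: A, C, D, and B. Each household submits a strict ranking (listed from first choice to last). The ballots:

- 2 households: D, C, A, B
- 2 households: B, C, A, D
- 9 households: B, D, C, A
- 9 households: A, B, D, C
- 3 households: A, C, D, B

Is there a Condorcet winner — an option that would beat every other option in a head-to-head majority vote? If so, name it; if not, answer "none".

Checking pairwise contests:
C beats A 13–12.
D beats C 20–5.
A beats D 14–11.
A beats B 14–11.
Every option loses at least one head-to-head, so there is no Condorcet winner.

none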